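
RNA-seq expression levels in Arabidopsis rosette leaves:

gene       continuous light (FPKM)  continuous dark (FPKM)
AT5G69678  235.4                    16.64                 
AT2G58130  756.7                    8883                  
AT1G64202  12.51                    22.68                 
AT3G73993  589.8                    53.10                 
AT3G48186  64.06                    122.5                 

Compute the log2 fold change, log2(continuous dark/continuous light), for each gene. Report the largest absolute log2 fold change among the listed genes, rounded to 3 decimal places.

3.822

log2(16.64/235.4) = -3.822  (AT5G69678)
log2(8883/756.7) = 3.553  (AT2G58130)
log2(22.68/12.51) = 0.858  (AT1G64202)
log2(53.10/589.8) = -3.473  (AT3G73993)
log2(122.5/64.06) = 0.935  (AT3G48186)
The largest magnitude belongs to AT5G69678.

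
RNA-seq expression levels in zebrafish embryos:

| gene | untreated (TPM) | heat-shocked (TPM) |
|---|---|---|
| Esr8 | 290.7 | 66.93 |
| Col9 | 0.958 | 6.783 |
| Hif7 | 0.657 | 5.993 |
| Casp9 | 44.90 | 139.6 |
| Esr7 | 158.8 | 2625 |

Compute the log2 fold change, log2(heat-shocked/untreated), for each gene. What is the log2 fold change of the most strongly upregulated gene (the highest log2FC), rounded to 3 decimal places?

log2(66.93/290.7) = -2.119  (Esr8)
log2(6.783/0.958) = 2.824  (Col9)
log2(5.993/0.657) = 3.189  (Hif7)
log2(139.6/44.90) = 1.637  (Casp9)
log2(2625/158.8) = 4.047  (Esr7)
Esr7 is most strongly upregulated.

4.047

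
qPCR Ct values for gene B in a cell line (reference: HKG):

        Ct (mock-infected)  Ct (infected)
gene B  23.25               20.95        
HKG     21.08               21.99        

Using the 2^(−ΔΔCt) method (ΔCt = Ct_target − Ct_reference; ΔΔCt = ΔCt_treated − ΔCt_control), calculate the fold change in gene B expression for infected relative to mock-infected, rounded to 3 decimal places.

ΔCt(mock-infected) = 23.250 − 21.080 = 2.170
ΔCt(infected) = 20.950 − 21.990 = -1.040
ΔΔCt = -1.040 − 2.170 = -3.210
Fold change = 2^(−(-3.210)) = 2^3.210 = 9.2535

9.254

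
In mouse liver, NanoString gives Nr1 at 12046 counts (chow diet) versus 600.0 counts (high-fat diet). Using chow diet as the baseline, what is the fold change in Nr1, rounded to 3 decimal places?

0.050

Fold change = 600.0 / 12046 = 0.0498
Nr1 is downregulated.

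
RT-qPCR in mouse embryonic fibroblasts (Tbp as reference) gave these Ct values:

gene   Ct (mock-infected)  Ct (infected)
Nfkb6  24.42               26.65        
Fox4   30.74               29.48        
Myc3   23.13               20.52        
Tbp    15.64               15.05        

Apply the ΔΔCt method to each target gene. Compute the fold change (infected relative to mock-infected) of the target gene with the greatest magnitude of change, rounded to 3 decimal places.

Nfkb6: ΔΔCt = (26.65−15.05) − (24.42−15.64) = 11.60 − 8.78 = 2.82; fold change = 2^-2.82 = 0.142
Fox4: ΔΔCt = (29.48−15.05) − (30.74−15.64) = 14.43 − 15.10 = -0.67; fold change = 2^0.67 = 1.591
Myc3: ΔΔCt = (20.52−15.05) − (23.13−15.64) = 5.47 − 7.49 = -2.02; fold change = 2^2.02 = 4.056
Nfkb6 has the largest |ΔΔCt| = 2.82.

0.142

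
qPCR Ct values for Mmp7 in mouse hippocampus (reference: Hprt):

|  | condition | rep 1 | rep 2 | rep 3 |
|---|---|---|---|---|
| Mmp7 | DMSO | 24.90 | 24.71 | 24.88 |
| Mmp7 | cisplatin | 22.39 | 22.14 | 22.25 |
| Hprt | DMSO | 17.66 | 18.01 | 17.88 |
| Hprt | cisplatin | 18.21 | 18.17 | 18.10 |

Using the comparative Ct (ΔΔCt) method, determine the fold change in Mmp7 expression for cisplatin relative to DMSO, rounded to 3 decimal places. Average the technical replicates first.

Mean Ct: Mmp7 DMSO 24.830; Mmp7 cisplatin 22.260; Hprt DMSO 17.850; Hprt cisplatin 18.160
ΔCt(DMSO) = 24.830 − 17.850 = 6.980
ΔCt(cisplatin) = 22.260 − 18.160 = 4.100
ΔΔCt = 4.100 − 6.980 = -2.880
Fold change = 2^(−(-2.880)) = 2^2.880 = 7.3615

7.362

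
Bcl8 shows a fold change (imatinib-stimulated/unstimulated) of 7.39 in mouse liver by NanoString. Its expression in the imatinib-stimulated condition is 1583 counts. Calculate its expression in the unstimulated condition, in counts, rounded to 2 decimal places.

unstimulated expression = 1583 / 7.39 = 214.21

214.21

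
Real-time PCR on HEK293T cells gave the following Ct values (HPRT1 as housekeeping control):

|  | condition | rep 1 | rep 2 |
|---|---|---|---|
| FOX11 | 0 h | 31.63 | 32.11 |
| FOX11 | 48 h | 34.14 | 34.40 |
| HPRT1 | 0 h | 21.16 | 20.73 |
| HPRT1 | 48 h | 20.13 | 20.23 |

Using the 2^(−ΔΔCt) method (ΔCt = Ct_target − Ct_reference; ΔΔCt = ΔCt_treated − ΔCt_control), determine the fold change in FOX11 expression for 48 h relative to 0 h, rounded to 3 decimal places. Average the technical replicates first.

0.111

Mean Ct: FOX11 0 h 31.870; FOX11 48 h 34.270; HPRT1 0 h 20.945; HPRT1 48 h 20.180
ΔCt(0 h) = 31.870 − 20.945 = 10.925
ΔCt(48 h) = 34.270 − 20.180 = 14.090
ΔΔCt = 14.090 − 10.925 = 3.165
Fold change = 2^(−3.165) = 0.1115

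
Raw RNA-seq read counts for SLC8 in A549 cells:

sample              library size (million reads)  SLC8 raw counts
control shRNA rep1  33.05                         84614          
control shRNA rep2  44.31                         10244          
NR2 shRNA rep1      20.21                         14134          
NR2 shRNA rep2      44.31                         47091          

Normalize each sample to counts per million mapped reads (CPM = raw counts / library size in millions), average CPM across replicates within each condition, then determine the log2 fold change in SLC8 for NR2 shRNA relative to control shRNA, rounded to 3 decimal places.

CPM(control shRNA rep1) = 84614 / 33.05 = 2560.1815
CPM(control shRNA rep2) = 10244 / 44.31 = 231.1893
CPM(NR2 shRNA rep1) = 14134 / 20.21 = 699.3568
CPM(NR2 shRNA rep2) = 47091 / 44.31 = 1062.7624
mean CPM(control shRNA) = 1395.6854; mean CPM(NR2 shRNA) = 881.0596
Fold change = 881.0596 / 1395.6854 = 0.63127
log2(0.63127) = -0.6637

-0.664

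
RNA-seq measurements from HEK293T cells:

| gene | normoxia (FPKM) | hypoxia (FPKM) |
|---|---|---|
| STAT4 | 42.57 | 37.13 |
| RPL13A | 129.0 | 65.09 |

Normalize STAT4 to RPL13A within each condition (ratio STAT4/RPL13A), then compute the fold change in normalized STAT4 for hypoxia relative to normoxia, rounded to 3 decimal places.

1.729

STAT4/RPL13A (normoxia) = 42.57 / 129.0 = 0.33
STAT4/RPL13A (hypoxia) = 37.13 / 65.09 = 0.57044
Fold change = 0.57044 / 0.33 = 1.7286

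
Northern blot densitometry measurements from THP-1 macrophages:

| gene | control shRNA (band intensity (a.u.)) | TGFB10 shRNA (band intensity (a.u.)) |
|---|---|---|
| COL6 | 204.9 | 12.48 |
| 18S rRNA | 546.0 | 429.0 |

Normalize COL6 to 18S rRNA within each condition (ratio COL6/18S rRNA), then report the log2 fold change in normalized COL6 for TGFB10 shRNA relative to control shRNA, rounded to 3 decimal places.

-3.689

COL6/18S rRNA (control shRNA) = 204.9 / 546.0 = 0.37527
COL6/18S rRNA (TGFB10 shRNA) = 12.48 / 429.0 = 0.029091
Fold change = 0.029091 / 0.37527 = 0.0775
log2(0.0775) = -3.6893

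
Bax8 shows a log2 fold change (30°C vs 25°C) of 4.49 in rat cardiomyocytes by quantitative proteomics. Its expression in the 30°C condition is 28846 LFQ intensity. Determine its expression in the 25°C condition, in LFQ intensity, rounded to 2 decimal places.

Fold change = 2^(4.49) = 22.4711
25°C expression = 28846 / 22.4711 = 1283.69

1283.69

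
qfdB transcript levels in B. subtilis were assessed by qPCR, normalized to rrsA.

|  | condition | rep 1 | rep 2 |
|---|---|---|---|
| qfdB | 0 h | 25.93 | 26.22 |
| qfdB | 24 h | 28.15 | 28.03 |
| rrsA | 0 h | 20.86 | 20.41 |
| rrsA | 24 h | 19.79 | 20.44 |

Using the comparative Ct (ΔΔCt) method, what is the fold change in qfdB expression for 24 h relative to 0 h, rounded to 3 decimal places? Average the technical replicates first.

0.173

Mean Ct: qfdB 0 h 26.075; qfdB 24 h 28.090; rrsA 0 h 20.635; rrsA 24 h 20.115
ΔCt(0 h) = 26.075 − 20.635 = 5.440
ΔCt(24 h) = 28.090 − 20.115 = 7.975
ΔΔCt = 7.975 − 5.440 = 2.535
Fold change = 2^(−2.535) = 0.1725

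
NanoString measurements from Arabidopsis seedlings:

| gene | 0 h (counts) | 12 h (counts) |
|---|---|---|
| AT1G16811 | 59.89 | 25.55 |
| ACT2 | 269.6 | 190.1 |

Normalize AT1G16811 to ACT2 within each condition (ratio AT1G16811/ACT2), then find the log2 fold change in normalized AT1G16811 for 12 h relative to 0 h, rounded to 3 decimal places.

-0.725

AT1G16811/ACT2 (0 h) = 59.89 / 269.6 = 0.22214
AT1G16811/ACT2 (12 h) = 25.55 / 190.1 = 0.1344
Fold change = 0.1344 / 0.22214 = 0.6050
log2(0.6050) = -0.7249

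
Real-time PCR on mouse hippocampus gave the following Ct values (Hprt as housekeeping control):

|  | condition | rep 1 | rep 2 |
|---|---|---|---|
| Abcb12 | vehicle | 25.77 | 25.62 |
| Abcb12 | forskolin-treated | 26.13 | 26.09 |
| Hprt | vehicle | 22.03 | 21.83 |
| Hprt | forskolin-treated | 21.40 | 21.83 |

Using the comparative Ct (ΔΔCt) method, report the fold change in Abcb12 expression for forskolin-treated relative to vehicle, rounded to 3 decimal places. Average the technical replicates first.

0.603

Mean Ct: Abcb12 vehicle 25.695; Abcb12 forskolin-treated 26.110; Hprt vehicle 21.930; Hprt forskolin-treated 21.615
ΔCt(vehicle) = 25.695 − 21.930 = 3.765
ΔCt(forskolin-treated) = 26.110 − 21.615 = 4.495
ΔΔCt = 4.495 − 3.765 = 0.730
Fold change = 2^(−0.730) = 0.6029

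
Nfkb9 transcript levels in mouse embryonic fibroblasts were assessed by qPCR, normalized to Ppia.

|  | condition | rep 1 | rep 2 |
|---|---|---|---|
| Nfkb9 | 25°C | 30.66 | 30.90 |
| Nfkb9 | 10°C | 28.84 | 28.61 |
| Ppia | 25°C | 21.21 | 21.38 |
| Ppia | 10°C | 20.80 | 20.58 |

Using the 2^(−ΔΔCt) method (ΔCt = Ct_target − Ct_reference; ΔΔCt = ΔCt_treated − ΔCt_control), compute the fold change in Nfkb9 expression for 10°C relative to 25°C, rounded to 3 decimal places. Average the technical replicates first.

2.732

Mean Ct: Nfkb9 25°C 30.780; Nfkb9 10°C 28.725; Ppia 25°C 21.295; Ppia 10°C 20.690
ΔCt(25°C) = 30.780 − 21.295 = 9.485
ΔCt(10°C) = 28.725 − 20.690 = 8.035
ΔΔCt = 8.035 − 9.485 = -1.450
Fold change = 2^(−(-1.450)) = 2^1.450 = 2.7321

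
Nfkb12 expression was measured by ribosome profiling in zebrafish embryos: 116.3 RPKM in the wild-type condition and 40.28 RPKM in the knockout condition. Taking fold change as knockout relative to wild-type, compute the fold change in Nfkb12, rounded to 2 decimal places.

Fold change = 40.28 / 116.3 = 0.346
Nfkb12 is downregulated.

0.35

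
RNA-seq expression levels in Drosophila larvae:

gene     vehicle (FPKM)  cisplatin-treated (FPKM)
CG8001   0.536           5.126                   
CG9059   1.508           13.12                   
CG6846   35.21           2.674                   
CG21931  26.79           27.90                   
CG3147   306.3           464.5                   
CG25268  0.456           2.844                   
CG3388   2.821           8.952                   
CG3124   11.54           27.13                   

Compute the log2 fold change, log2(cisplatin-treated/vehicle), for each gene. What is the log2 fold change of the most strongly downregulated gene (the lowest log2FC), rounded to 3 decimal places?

-3.719

log2(5.126/0.536) = 3.258  (CG8001)
log2(13.12/1.508) = 3.121  (CG9059)
log2(2.674/35.21) = -3.719  (CG6846)
log2(27.90/26.79) = 0.059  (CG21931)
log2(464.5/306.3) = 0.601  (CG3147)
log2(2.844/0.456) = 2.641  (CG25268)
log2(8.952/2.821) = 1.666  (CG3388)
log2(27.13/11.54) = 1.233  (CG3124)
CG6846 is most strongly downregulated.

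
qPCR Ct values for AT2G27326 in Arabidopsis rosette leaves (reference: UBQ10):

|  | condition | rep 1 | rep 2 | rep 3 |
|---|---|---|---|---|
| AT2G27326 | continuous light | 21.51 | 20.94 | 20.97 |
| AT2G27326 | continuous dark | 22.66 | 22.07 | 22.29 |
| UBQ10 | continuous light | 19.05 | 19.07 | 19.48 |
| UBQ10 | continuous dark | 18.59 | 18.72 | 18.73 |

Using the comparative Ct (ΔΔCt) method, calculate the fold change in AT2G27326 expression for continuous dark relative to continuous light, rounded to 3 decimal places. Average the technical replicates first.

Mean Ct: AT2G27326 continuous light 21.140; AT2G27326 continuous dark 22.340; UBQ10 continuous light 19.200; UBQ10 continuous dark 18.680
ΔCt(continuous light) = 21.140 − 19.200 = 1.940
ΔCt(continuous dark) = 22.340 − 18.680 = 3.660
ΔΔCt = 3.660 − 1.940 = 1.720
Fold change = 2^(−1.720) = 0.3035

0.304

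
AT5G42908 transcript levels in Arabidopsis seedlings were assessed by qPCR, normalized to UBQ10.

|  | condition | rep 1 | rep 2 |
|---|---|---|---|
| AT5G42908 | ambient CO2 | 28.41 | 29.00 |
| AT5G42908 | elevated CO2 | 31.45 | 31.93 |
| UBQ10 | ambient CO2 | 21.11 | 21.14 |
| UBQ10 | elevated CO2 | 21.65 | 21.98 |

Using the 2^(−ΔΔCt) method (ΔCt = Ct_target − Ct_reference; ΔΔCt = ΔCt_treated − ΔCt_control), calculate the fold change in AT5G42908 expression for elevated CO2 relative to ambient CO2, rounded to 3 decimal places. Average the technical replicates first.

0.204

Mean Ct: AT5G42908 ambient CO2 28.705; AT5G42908 elevated CO2 31.690; UBQ10 ambient CO2 21.125; UBQ10 elevated CO2 21.815
ΔCt(ambient CO2) = 28.705 − 21.125 = 7.580
ΔCt(elevated CO2) = 31.690 − 21.815 = 9.875
ΔΔCt = 9.875 − 7.580 = 2.295
Fold change = 2^(−2.295) = 0.2038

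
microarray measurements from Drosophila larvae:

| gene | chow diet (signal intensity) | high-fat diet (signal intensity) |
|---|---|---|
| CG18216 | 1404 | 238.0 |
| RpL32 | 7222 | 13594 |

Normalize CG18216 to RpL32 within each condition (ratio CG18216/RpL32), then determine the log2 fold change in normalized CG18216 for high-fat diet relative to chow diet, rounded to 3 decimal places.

-3.473

CG18216/RpL32 (chow diet) = 1404 / 7222 = 0.19441
CG18216/RpL32 (high-fat diet) = 238.0 / 13594 = 0.017508
Fold change = 0.017508 / 0.19441 = 0.0901
log2(0.0901) = -3.4730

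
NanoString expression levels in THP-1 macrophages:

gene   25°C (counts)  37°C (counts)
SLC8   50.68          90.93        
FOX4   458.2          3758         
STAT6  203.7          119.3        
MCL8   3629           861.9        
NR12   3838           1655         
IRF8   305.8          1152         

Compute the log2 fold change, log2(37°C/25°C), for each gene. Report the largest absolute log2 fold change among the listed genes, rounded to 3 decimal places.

3.036

log2(90.93/50.68) = 0.843  (SLC8)
log2(3758/458.2) = 3.036  (FOX4)
log2(119.3/203.7) = -0.772  (STAT6)
log2(861.9/3629) = -2.074  (MCL8)
log2(1655/3838) = -1.214  (NR12)
log2(1152/305.8) = 1.913  (IRF8)
The largest magnitude belongs to FOX4.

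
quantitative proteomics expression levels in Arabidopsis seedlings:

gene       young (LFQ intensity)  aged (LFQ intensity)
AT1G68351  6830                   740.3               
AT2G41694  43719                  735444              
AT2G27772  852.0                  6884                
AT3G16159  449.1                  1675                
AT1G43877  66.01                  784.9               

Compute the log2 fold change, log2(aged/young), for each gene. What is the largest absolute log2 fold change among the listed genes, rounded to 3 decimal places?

log2(740.3/6830) = -3.206  (AT1G68351)
log2(735444/43719) = 4.072  (AT2G41694)
log2(6884/852.0) = 3.014  (AT2G27772)
log2(1675/449.1) = 1.899  (AT3G16159)
log2(784.9/66.01) = 3.572  (AT1G43877)
The largest magnitude belongs to AT2G41694.

4.072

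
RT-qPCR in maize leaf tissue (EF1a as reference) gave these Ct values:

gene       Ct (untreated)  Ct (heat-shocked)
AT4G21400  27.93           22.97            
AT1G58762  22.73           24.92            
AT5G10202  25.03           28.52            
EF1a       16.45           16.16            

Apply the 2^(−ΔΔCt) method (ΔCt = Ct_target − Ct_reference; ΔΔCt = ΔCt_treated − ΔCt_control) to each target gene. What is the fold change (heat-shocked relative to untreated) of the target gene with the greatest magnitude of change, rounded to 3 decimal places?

25.457

AT4G21400: ΔΔCt = (22.97−16.16) − (27.93−16.45) = 6.81 − 11.48 = -4.67; fold change = 2^4.67 = 25.457
AT1G58762: ΔΔCt = (24.92−16.16) − (22.73−16.45) = 8.76 − 6.28 = 2.48; fold change = 2^-2.48 = 0.179
AT5G10202: ΔΔCt = (28.52−16.16) − (25.03−16.45) = 12.36 − 8.58 = 3.78; fold change = 2^-3.78 = 0.073
AT4G21400 has the largest |ΔΔCt| = 4.67.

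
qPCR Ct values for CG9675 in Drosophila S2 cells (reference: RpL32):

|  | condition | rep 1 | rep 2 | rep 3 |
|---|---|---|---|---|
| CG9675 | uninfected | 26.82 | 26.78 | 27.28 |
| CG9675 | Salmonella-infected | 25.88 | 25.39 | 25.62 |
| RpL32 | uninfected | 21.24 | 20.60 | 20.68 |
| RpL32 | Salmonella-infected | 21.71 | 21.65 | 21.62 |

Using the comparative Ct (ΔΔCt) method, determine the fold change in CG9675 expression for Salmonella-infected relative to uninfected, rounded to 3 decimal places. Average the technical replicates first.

Mean Ct: CG9675 uninfected 26.960; CG9675 Salmonella-infected 25.630; RpL32 uninfected 20.840; RpL32 Salmonella-infected 21.660
ΔCt(uninfected) = 26.960 − 20.840 = 6.120
ΔCt(Salmonella-infected) = 25.630 − 21.660 = 3.970
ΔΔCt = 3.970 − 6.120 = -2.150
Fold change = 2^(−(-2.150)) = 2^2.150 = 4.4383

4.438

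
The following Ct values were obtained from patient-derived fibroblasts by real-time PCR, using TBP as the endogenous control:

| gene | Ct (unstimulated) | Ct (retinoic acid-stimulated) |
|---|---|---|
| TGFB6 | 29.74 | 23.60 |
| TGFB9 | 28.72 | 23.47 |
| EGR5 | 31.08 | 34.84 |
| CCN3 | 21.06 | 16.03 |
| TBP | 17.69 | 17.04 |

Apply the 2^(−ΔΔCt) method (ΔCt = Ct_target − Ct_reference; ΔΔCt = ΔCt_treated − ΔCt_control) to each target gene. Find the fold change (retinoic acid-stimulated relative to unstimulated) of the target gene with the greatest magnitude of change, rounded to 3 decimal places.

44.942

TGFB6: ΔΔCt = (23.60−17.04) − (29.74−17.69) = 6.56 − 12.05 = -5.49; fold change = 2^5.49 = 44.942
TGFB9: ΔΔCt = (23.47−17.04) − (28.72−17.69) = 6.43 − 11.03 = -4.60; fold change = 2^4.60 = 24.251
EGR5: ΔΔCt = (34.84−17.04) − (31.08−17.69) = 17.80 − 13.39 = 4.41; fold change = 2^-4.41 = 0.047
CCN3: ΔΔCt = (16.03−17.04) − (21.06−17.69) = -1.01 − 3.37 = -4.38; fold change = 2^4.38 = 20.821
TGFB6 has the largest |ΔΔCt| = 5.49.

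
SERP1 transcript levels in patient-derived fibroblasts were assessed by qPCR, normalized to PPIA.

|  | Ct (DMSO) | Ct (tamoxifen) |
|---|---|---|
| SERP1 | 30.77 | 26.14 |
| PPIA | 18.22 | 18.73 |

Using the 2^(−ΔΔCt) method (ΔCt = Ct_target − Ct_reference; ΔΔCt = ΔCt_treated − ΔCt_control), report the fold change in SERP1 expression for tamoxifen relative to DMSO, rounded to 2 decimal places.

ΔCt(DMSO) = 30.770 − 18.220 = 12.550
ΔCt(tamoxifen) = 26.140 − 18.730 = 7.410
ΔΔCt = 7.410 − 12.550 = -5.140
Fold change = 2^(−(-5.140)) = 2^5.140 = 35.261

35.26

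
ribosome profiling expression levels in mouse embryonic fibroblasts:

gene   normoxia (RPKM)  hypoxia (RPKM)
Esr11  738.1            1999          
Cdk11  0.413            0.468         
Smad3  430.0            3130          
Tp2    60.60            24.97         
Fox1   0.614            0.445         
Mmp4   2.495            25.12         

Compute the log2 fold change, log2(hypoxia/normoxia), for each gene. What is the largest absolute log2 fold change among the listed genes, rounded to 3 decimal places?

log2(1999/738.1) = 1.437  (Esr11)
log2(0.468/0.413) = 0.180  (Cdk11)
log2(3130/430.0) = 2.864  (Smad3)
log2(24.97/60.60) = -1.279  (Tp2)
log2(0.445/0.614) = -0.464  (Fox1)
log2(25.12/2.495) = 3.332  (Mmp4)
The largest magnitude belongs to Mmp4.

3.332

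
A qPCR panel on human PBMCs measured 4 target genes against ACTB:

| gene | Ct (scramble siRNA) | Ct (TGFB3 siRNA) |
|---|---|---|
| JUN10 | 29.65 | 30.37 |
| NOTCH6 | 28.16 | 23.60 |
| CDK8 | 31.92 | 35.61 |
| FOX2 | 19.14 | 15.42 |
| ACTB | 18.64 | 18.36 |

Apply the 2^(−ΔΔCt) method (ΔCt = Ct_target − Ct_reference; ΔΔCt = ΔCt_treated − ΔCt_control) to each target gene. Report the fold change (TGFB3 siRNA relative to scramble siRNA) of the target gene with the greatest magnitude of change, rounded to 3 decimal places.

19.427

JUN10: ΔΔCt = (30.37−18.36) − (29.65−18.64) = 12.01 − 11.01 = 1.00; fold change = 2^-1.00 = 0.500
NOTCH6: ΔΔCt = (23.60−18.36) − (28.16−18.64) = 5.24 − 9.52 = -4.28; fold change = 2^4.28 = 19.427
CDK8: ΔΔCt = (35.61−18.36) − (31.92−18.64) = 17.25 − 13.28 = 3.97; fold change = 2^-3.97 = 0.064
FOX2: ΔΔCt = (15.42−18.36) − (19.14−18.64) = -2.94 − 0.50 = -3.44; fold change = 2^3.44 = 10.853
NOTCH6 has the largest |ΔΔCt| = 4.28.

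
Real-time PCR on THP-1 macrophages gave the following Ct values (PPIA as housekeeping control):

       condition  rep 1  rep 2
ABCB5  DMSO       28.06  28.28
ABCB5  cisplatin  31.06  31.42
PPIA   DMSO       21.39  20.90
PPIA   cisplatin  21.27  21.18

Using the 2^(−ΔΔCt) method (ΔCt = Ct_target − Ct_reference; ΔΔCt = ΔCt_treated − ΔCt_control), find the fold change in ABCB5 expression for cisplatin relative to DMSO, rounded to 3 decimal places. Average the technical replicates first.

Mean Ct: ABCB5 DMSO 28.170; ABCB5 cisplatin 31.240; PPIA DMSO 21.145; PPIA cisplatin 21.225
ΔCt(DMSO) = 28.170 − 21.145 = 7.025
ΔCt(cisplatin) = 31.240 − 21.225 = 10.015
ΔΔCt = 10.015 − 7.025 = 2.990
Fold change = 2^(−2.990) = 0.1259

0.126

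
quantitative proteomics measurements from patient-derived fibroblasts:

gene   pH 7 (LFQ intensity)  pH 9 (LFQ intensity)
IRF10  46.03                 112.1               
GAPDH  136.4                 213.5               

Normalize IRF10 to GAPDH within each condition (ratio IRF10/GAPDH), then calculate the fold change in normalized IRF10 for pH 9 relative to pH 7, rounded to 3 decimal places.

IRF10/GAPDH (pH 7) = 46.03 / 136.4 = 0.33746
IRF10/GAPDH (pH 9) = 112.1 / 213.5 = 0.52506
Fold change = 0.52506 / 0.33746 = 1.5559

1.556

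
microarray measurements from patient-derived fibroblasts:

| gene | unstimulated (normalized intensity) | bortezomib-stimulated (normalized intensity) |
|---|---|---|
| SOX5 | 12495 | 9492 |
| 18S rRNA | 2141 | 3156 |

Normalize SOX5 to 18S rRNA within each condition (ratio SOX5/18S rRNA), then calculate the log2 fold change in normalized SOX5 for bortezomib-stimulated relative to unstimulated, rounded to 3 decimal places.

-0.956

SOX5/18S rRNA (unstimulated) = 12495 / 2141 = 5.8361
SOX5/18S rRNA (bortezomib-stimulated) = 9492 / 3156 = 3.0076
Fold change = 3.0076 / 5.8361 = 0.5153
log2(0.5153) = -0.9564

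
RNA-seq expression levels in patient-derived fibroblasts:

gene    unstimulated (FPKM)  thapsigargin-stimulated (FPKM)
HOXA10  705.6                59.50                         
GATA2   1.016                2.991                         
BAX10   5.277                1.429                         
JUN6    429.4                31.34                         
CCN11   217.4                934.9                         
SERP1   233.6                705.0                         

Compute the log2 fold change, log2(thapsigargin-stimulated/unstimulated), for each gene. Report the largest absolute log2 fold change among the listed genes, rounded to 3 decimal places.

log2(59.50/705.6) = -3.568  (HOXA10)
log2(2.991/1.016) = 1.558  (GATA2)
log2(1.429/5.277) = -1.885  (BAX10)
log2(31.34/429.4) = -3.776  (JUN6)
log2(934.9/217.4) = 2.104  (CCN11)
log2(705.0/233.6) = 1.594  (SERP1)
The largest magnitude belongs to JUN6.

3.776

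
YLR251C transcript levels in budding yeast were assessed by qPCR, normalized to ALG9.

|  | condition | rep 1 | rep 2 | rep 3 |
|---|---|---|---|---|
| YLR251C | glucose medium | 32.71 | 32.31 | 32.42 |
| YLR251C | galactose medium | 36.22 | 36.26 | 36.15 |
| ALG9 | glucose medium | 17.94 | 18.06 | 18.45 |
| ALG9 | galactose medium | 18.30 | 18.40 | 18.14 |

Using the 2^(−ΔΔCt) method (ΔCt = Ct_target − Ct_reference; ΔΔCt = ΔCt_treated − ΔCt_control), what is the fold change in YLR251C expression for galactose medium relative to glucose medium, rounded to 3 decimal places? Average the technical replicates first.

0.082

Mean Ct: YLR251C glucose medium 32.480; YLR251C galactose medium 36.210; ALG9 glucose medium 18.150; ALG9 galactose medium 18.280
ΔCt(glucose medium) = 32.480 − 18.150 = 14.330
ΔCt(galactose medium) = 36.210 − 18.280 = 17.930
ΔΔCt = 17.930 − 14.330 = 3.600
Fold change = 2^(−3.600) = 0.0825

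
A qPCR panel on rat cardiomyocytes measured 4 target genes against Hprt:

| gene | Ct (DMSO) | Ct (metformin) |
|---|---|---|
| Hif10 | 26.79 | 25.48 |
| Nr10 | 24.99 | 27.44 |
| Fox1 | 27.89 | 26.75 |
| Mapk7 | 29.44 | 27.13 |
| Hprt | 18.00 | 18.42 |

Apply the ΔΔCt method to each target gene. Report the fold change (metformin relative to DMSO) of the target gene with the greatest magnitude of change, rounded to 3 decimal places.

6.635

Hif10: ΔΔCt = (25.48−18.42) − (26.79−18.00) = 7.06 − 8.79 = -1.73; fold change = 2^1.73 = 3.317
Nr10: ΔΔCt = (27.44−18.42) − (24.99−18.00) = 9.02 − 6.99 = 2.03; fold change = 2^-2.03 = 0.245
Fox1: ΔΔCt = (26.75−18.42) − (27.89−18.00) = 8.33 − 9.89 = -1.56; fold change = 2^1.56 = 2.949
Mapk7: ΔΔCt = (27.13−18.42) − (29.44−18.00) = 8.71 − 11.44 = -2.73; fold change = 2^2.73 = 6.635
Mapk7 has the largest |ΔΔCt| = 2.73.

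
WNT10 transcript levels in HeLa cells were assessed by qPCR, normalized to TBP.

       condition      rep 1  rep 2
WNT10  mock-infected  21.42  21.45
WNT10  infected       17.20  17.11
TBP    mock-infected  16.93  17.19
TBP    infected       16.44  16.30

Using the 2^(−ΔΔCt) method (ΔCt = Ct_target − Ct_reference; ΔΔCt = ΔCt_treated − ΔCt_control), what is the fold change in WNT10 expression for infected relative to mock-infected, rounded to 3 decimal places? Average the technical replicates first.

Mean Ct: WNT10 mock-infected 21.435; WNT10 infected 17.155; TBP mock-infected 17.060; TBP infected 16.370
ΔCt(mock-infected) = 21.435 − 17.060 = 4.375
ΔCt(infected) = 17.155 − 16.370 = 0.785
ΔΔCt = 0.785 − 4.375 = -3.590
Fold change = 2^(−(-3.590)) = 2^3.590 = 12.0420

12.042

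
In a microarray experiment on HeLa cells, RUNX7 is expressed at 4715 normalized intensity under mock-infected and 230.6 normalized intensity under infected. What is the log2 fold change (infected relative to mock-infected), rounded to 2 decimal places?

Fold change = 230.6 / 4715 = 0.0489
log2(0.0489) = -4.354

-4.35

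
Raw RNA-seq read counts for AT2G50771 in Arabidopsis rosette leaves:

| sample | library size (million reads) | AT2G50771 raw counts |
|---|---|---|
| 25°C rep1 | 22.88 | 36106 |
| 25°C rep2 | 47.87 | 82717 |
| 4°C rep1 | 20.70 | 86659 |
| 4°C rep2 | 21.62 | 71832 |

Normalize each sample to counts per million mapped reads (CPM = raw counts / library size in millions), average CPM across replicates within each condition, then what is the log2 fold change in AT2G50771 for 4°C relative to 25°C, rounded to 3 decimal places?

1.184

CPM(25°C rep1) = 36106 / 22.88 = 1578.0594
CPM(25°C rep2) = 82717 / 47.87 = 1727.9507
CPM(4°C rep1) = 86659 / 20.70 = 4186.4251
CPM(4°C rep2) = 71832 / 21.62 = 3322.4792
mean CPM(25°C) = 1653.0051; mean CPM(4°C) = 3754.4522
Fold change = 3754.4522 / 1653.0051 = 2.27129
log2(2.27129) = 1.1835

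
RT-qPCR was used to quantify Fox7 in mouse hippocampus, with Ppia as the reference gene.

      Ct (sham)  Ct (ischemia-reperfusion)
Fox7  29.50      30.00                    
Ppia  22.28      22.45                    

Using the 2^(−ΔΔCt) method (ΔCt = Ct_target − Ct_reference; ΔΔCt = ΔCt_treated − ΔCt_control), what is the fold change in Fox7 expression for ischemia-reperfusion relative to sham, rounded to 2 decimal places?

ΔCt(sham) = 29.500 − 22.280 = 7.220
ΔCt(ischemia-reperfusion) = 30.000 − 22.450 = 7.550
ΔΔCt = 7.550 − 7.220 = 0.330
Fold change = 2^(−0.330) = 0.796

0.80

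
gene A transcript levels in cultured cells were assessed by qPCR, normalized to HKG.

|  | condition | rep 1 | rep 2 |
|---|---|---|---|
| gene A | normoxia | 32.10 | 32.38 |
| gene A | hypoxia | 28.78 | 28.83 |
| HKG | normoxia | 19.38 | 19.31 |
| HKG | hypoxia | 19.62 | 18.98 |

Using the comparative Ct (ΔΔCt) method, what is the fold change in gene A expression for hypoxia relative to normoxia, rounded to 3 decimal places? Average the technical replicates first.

Mean Ct: gene A normoxia 32.240; gene A hypoxia 28.805; HKG normoxia 19.345; HKG hypoxia 19.300
ΔCt(normoxia) = 32.240 − 19.345 = 12.895
ΔCt(hypoxia) = 28.805 − 19.300 = 9.505
ΔΔCt = 9.505 − 12.895 = -3.390
Fold change = 2^(−(-3.390)) = 2^3.390 = 10.4831

10.483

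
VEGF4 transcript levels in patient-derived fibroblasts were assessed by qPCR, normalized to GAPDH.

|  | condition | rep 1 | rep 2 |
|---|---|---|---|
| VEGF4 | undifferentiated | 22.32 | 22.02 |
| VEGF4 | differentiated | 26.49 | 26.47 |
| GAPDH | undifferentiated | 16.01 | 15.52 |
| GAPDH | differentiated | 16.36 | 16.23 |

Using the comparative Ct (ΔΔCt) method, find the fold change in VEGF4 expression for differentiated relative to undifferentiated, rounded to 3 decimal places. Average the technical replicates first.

Mean Ct: VEGF4 undifferentiated 22.170; VEGF4 differentiated 26.480; GAPDH undifferentiated 15.765; GAPDH differentiated 16.295
ΔCt(undifferentiated) = 22.170 − 15.765 = 6.405
ΔCt(differentiated) = 26.480 − 16.295 = 10.185
ΔΔCt = 10.185 − 6.405 = 3.780
Fold change = 2^(−3.780) = 0.0728

0.073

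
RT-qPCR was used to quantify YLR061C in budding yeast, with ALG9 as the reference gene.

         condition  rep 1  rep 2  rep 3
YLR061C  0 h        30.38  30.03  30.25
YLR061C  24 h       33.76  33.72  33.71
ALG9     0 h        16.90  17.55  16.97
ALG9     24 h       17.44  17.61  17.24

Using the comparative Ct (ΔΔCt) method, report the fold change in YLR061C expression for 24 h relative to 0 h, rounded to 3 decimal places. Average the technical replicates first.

0.107

Mean Ct: YLR061C 0 h 30.220; YLR061C 24 h 33.730; ALG9 0 h 17.140; ALG9 24 h 17.430
ΔCt(0 h) = 30.220 − 17.140 = 13.080
ΔCt(24 h) = 33.730 − 17.430 = 16.300
ΔΔCt = 16.300 − 13.080 = 3.220
Fold change = 2^(−3.220) = 0.1073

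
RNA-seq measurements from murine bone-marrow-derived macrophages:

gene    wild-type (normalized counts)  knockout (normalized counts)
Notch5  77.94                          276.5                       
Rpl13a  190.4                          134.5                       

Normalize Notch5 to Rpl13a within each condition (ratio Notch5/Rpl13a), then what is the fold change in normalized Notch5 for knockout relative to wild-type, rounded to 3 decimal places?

5.022

Notch5/Rpl13a (wild-type) = 77.94 / 190.4 = 0.40935
Notch5/Rpl13a (knockout) = 276.5 / 134.5 = 2.0558
Fold change = 2.0558 / 0.40935 = 5.0220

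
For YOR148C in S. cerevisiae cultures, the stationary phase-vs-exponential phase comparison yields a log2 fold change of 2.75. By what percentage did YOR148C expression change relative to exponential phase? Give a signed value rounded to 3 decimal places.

572.717%

Fold change = 2^(2.75) = 6.7272
Percent change = (FC − 1) × 100% = (6.7272 − 1) × 100 = 572.717%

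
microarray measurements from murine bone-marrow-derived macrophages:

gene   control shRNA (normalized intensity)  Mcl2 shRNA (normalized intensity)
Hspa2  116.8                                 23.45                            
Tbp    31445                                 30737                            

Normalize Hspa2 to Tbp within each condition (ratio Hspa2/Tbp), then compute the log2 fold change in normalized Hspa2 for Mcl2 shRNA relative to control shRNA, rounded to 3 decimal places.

-2.284

Hspa2/Tbp (control shRNA) = 116.8 / 31445 = 0.0037144
Hspa2/Tbp (Mcl2 shRNA) = 23.45 / 30737 = 0.00076292
Fold change = 0.00076292 / 0.0037144 = 0.2054
log2(0.2054) = -2.2835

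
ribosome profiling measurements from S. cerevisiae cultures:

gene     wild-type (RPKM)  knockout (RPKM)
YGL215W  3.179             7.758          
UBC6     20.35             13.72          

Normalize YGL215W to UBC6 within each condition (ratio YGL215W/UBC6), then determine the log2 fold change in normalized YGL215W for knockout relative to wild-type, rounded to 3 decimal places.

YGL215W/UBC6 (wild-type) = 3.179 / 20.35 = 0.15622
YGL215W/UBC6 (knockout) = 7.758 / 13.72 = 0.56545
Fold change = 0.56545 / 0.15622 = 3.6197
log2(3.6197) = 1.8559

1.856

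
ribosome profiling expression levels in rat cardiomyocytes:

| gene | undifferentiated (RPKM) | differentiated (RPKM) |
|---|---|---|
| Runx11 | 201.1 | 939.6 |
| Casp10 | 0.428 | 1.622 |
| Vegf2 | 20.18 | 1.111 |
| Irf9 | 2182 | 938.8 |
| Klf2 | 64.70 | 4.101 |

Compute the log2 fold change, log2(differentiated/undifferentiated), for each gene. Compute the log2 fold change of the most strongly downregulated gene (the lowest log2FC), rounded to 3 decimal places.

-4.183

log2(939.6/201.1) = 2.224  (Runx11)
log2(1.622/0.428) = 1.922  (Casp10)
log2(1.111/20.18) = -4.183  (Vegf2)
log2(938.8/2182) = -1.217  (Irf9)
log2(4.101/64.70) = -3.980  (Klf2)
Vegf2 is most strongly downregulated.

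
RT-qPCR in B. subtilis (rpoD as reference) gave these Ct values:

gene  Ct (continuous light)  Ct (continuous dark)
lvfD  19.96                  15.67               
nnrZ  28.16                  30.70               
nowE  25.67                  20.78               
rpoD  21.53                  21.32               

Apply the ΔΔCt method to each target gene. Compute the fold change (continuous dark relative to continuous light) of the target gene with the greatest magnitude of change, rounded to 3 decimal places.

lvfD: ΔΔCt = (15.67−21.32) − (19.96−21.53) = -5.65 − (-1.57) = -4.08; fold change = 2^4.08 = 16.912
nnrZ: ΔΔCt = (30.70−21.32) − (28.16−21.53) = 9.38 − 6.63 = 2.75; fold change = 2^-2.75 = 0.149
nowE: ΔΔCt = (20.78−21.32) − (25.67−21.53) = -0.54 − 4.14 = -4.68; fold change = 2^4.68 = 25.634
nowE has the largest |ΔΔCt| = 4.68.

25.634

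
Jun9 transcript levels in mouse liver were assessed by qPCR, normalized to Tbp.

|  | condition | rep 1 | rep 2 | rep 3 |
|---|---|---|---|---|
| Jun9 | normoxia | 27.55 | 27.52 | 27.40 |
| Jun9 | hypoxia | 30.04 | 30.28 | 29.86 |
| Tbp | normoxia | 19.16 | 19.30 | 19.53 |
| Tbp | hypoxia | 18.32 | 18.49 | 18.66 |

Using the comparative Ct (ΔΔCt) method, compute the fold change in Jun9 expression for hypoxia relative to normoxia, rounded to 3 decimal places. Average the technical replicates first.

0.094

Mean Ct: Jun9 normoxia 27.490; Jun9 hypoxia 30.060; Tbp normoxia 19.330; Tbp hypoxia 18.490
ΔCt(normoxia) = 27.490 − 19.330 = 8.160
ΔCt(hypoxia) = 30.060 − 18.490 = 11.570
ΔΔCt = 11.570 − 8.160 = 3.410
Fold change = 2^(−3.410) = 0.0941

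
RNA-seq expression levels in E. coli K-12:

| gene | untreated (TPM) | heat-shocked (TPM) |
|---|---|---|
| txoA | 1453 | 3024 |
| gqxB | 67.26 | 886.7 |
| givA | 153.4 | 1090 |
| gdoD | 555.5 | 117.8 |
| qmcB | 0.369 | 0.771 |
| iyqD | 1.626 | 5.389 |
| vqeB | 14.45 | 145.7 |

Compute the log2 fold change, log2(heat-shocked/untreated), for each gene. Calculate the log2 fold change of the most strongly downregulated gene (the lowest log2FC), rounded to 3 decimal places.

log2(3024/1453) = 1.057  (txoA)
log2(886.7/67.26) = 3.721  (gqxB)
log2(1090/153.4) = 2.829  (givA)
log2(117.8/555.5) = -2.237  (gdoD)
log2(0.771/0.369) = 1.063  (qmcB)
log2(5.389/1.626) = 1.729  (iyqD)
log2(145.7/14.45) = 3.334  (vqeB)
gdoD is most strongly downregulated.

-2.237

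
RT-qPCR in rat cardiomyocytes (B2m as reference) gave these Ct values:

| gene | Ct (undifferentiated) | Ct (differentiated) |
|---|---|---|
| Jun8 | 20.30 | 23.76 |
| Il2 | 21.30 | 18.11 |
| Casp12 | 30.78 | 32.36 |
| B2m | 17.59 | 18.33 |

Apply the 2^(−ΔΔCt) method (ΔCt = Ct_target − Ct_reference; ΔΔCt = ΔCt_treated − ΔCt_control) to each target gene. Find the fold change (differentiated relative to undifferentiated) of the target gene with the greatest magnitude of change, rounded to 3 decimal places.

15.242

Jun8: ΔΔCt = (23.76−18.33) − (20.30−17.59) = 5.43 − 2.71 = 2.72; fold change = 2^-2.72 = 0.152
Il2: ΔΔCt = (18.11−18.33) − (21.30−17.59) = -0.22 − 3.71 = -3.93; fold change = 2^3.93 = 15.242
Casp12: ΔΔCt = (32.36−18.33) − (30.78−17.59) = 14.03 − 13.19 = 0.84; fold change = 2^-0.84 = 0.559
Il2 has the largest |ΔΔCt| = 3.93.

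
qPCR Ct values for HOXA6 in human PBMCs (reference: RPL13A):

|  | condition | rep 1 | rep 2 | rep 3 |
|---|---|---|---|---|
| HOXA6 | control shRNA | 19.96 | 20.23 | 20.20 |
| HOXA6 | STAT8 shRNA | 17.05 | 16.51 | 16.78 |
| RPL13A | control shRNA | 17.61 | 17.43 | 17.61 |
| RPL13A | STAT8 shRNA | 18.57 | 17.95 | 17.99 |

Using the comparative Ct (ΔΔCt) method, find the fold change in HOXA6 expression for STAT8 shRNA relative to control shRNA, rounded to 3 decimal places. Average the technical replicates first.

15.671

Mean Ct: HOXA6 control shRNA 20.130; HOXA6 STAT8 shRNA 16.780; RPL13A control shRNA 17.550; RPL13A STAT8 shRNA 18.170
ΔCt(control shRNA) = 20.130 − 17.550 = 2.580
ΔCt(STAT8 shRNA) = 16.780 − 18.170 = -1.390
ΔΔCt = -1.390 − 2.580 = -3.970
Fold change = 2^(−(-3.970)) = 2^3.970 = 15.6707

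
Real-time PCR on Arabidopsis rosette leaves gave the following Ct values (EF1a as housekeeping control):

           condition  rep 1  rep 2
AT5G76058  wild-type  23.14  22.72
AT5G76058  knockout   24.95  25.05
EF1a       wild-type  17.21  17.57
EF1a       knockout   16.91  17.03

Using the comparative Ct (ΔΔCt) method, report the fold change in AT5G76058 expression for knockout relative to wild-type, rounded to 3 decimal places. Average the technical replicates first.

0.178

Mean Ct: AT5G76058 wild-type 22.930; AT5G76058 knockout 25.000; EF1a wild-type 17.390; EF1a knockout 16.970
ΔCt(wild-type) = 22.930 − 17.390 = 5.540
ΔCt(knockout) = 25.000 − 16.970 = 8.030
ΔΔCt = 8.030 − 5.540 = 2.490
Fold change = 2^(−2.490) = 0.1780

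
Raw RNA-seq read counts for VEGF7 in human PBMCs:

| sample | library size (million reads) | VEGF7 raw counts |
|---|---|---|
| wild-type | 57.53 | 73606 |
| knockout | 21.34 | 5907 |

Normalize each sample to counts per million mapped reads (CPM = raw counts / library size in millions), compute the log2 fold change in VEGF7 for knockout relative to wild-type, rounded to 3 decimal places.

-2.209

CPM(wild-type) = 73606 / 57.53 = 1279.4368
CPM(knockout) = 5907 / 21.34 = 276.8041
Fold change = 276.8041 / 1279.4368 = 0.21635
log2(0.21635) = -2.2086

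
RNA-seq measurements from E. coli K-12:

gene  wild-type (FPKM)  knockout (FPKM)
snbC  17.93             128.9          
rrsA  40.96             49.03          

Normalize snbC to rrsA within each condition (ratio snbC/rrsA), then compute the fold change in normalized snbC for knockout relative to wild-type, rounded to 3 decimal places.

snbC/rrsA (wild-type) = 17.93 / 40.96 = 0.43774
snbC/rrsA (knockout) = 128.9 / 49.03 = 2.629
Fold change = 2.629 / 0.43774 = 6.0058

6.006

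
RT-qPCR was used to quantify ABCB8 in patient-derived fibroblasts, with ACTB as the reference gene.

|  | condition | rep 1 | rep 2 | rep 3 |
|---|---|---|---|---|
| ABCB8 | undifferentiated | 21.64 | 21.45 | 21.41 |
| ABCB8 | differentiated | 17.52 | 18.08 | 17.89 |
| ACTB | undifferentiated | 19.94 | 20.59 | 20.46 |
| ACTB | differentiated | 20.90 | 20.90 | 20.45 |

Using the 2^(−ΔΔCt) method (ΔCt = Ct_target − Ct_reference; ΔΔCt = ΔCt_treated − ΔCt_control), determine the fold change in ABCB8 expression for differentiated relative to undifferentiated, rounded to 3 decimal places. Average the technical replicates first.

Mean Ct: ABCB8 undifferentiated 21.500; ABCB8 differentiated 17.830; ACTB undifferentiated 20.330; ACTB differentiated 20.750
ΔCt(undifferentiated) = 21.500 − 20.330 = 1.170
ΔCt(differentiated) = 17.830 − 20.750 = -2.920
ΔΔCt = -2.920 − 1.170 = -4.090
Fold change = 2^(−(-4.090)) = 2^4.090 = 17.0299

17.030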